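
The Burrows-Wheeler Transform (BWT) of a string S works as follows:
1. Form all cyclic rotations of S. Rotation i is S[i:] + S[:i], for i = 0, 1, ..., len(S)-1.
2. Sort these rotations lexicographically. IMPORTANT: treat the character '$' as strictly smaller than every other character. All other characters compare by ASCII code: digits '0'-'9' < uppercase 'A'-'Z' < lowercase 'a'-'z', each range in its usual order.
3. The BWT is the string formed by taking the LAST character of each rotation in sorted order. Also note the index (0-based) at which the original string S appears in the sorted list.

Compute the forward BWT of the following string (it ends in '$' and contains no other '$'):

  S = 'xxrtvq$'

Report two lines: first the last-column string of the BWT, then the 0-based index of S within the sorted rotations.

All 7 rotations (rotation i = S[i:]+S[:i]):
  rot[0] = xxrtvq$
  rot[1] = xrtvq$x
  rot[2] = rtvq$xx
  rot[3] = tvq$xxr
  rot[4] = vq$xxrt
  rot[5] = q$xxrtv
  rot[6] = $xxrtvq
Sorted (with $ < everything):
  sorted[0] = $xxrtvq  (last char: 'q')
  sorted[1] = q$xxrtv  (last char: 'v')
  sorted[2] = rtvq$xx  (last char: 'x')
  sorted[3] = tvq$xxr  (last char: 'r')
  sorted[4] = vq$xxrt  (last char: 't')
  sorted[5] = xrtvq$x  (last char: 'x')
  sorted[6] = xxrtvq$  (last char: '$')
Last column: qvxrtx$
Original string S is at sorted index 6

Answer: qvxrtx$
6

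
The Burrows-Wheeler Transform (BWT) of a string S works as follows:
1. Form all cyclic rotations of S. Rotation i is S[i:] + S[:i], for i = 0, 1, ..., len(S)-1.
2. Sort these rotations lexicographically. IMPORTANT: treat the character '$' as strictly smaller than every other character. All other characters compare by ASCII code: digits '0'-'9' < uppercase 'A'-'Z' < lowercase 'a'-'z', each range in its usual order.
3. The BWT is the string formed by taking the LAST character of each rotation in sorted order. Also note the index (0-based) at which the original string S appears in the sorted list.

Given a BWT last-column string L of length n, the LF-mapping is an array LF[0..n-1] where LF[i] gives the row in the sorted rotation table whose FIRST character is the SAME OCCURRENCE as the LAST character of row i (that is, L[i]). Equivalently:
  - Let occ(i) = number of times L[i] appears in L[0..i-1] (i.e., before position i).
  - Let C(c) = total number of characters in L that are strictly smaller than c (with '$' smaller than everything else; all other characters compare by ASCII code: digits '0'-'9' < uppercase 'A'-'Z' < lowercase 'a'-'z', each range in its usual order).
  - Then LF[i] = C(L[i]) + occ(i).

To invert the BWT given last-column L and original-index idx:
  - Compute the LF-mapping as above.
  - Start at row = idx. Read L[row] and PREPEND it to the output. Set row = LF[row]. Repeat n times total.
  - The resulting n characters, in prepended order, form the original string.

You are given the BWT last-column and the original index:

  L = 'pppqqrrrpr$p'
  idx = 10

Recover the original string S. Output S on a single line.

Answer: rqprprrqppp$

Derivation:
LF mapping: 1 2 3 6 7 8 9 10 4 11 0 5
Walk LF starting at row 10, prepending L[row]:
  step 1: row=10, L[10]='$', prepend. Next row=LF[10]=0
  step 2: row=0, L[0]='p', prepend. Next row=LF[0]=1
  step 3: row=1, L[1]='p', prepend. Next row=LF[1]=2
  step 4: row=2, L[2]='p', prepend. Next row=LF[2]=3
  step 5: row=3, L[3]='q', prepend. Next row=LF[3]=6
  step 6: row=6, L[6]='r', prepend. Next row=LF[6]=9
  step 7: row=9, L[9]='r', prepend. Next row=LF[9]=11
  step 8: row=11, L[11]='p', prepend. Next row=LF[11]=5
  step 9: row=5, L[5]='r', prepend. Next row=LF[5]=8
  step 10: row=8, L[8]='p', prepend. Next row=LF[8]=4
  step 11: row=4, L[4]='q', prepend. Next row=LF[4]=7
  step 12: row=7, L[7]='r', prepend. Next row=LF[7]=10
Reversed output: rqprprrqppp$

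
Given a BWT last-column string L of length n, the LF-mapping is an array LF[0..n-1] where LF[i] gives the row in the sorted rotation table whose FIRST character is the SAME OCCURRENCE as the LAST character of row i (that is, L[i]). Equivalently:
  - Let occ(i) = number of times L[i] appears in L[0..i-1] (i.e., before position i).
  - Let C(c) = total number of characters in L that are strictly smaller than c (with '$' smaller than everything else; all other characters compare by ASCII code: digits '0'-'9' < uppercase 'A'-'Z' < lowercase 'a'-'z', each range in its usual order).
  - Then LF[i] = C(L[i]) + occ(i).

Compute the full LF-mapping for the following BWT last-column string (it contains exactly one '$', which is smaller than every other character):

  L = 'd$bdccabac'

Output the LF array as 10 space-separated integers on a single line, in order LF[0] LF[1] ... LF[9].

Char counts: '$':1, 'a':2, 'b':2, 'c':3, 'd':2
C (first-col start): C('$')=0, C('a')=1, C('b')=3, C('c')=5, C('d')=8
L[0]='d': occ=0, LF[0]=C('d')+0=8+0=8
L[1]='$': occ=0, LF[1]=C('$')+0=0+0=0
L[2]='b': occ=0, LF[2]=C('b')+0=3+0=3
L[3]='d': occ=1, LF[3]=C('d')+1=8+1=9
L[4]='c': occ=0, LF[4]=C('c')+0=5+0=5
L[5]='c': occ=1, LF[5]=C('c')+1=5+1=6
L[6]='a': occ=0, LF[6]=C('a')+0=1+0=1
L[7]='b': occ=1, LF[7]=C('b')+1=3+1=4
L[8]='a': occ=1, LF[8]=C('a')+1=1+1=2
L[9]='c': occ=2, LF[9]=C('c')+2=5+2=7

Answer: 8 0 3 9 5 6 1 4 2 7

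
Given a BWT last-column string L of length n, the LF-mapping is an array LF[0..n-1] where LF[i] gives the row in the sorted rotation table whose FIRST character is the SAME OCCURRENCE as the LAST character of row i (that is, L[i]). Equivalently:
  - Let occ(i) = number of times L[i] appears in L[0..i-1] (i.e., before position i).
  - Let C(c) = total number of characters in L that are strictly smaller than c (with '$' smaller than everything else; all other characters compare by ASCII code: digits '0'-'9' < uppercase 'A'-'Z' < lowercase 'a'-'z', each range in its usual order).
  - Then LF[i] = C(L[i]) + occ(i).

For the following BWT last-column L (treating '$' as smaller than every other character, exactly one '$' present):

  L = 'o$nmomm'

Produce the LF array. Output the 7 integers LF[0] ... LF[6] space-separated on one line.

Answer: 5 0 4 1 6 2 3

Derivation:
Char counts: '$':1, 'm':3, 'n':1, 'o':2
C (first-col start): C('$')=0, C('m')=1, C('n')=4, C('o')=5
L[0]='o': occ=0, LF[0]=C('o')+0=5+0=5
L[1]='$': occ=0, LF[1]=C('$')+0=0+0=0
L[2]='n': occ=0, LF[2]=C('n')+0=4+0=4
L[3]='m': occ=0, LF[3]=C('m')+0=1+0=1
L[4]='o': occ=1, LF[4]=C('o')+1=5+1=6
L[5]='m': occ=1, LF[5]=C('m')+1=1+1=2
L[6]='m': occ=2, LF[6]=C('m')+2=1+2=3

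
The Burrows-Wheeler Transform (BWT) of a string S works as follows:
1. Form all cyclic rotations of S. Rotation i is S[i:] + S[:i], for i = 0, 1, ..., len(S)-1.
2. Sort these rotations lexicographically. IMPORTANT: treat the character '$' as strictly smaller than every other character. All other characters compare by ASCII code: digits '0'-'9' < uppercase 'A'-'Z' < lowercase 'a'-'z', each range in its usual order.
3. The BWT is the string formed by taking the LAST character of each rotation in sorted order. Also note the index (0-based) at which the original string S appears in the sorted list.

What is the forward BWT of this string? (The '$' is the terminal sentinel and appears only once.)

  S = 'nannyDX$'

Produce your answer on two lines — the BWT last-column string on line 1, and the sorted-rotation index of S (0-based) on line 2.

All 8 rotations (rotation i = S[i:]+S[:i]):
  rot[0] = nannyDX$
  rot[1] = annyDX$n
  rot[2] = nnyDX$na
  rot[3] = nyDX$nan
  rot[4] = yDX$nann
  rot[5] = DX$nanny
  rot[6] = X$nannyD
  rot[7] = $nannyDX
Sorted (with $ < everything):
  sorted[0] = $nannyDX  (last char: 'X')
  sorted[1] = DX$nanny  (last char: 'y')
  sorted[2] = X$nannyD  (last char: 'D')
  sorted[3] = annyDX$n  (last char: 'n')
  sorted[4] = nannyDX$  (last char: '$')
  sorted[5] = nnyDX$na  (last char: 'a')
  sorted[6] = nyDX$nan  (last char: 'n')
  sorted[7] = yDX$nann  (last char: 'n')
Last column: XyDn$ann
Original string S is at sorted index 4

Answer: XyDn$ann
4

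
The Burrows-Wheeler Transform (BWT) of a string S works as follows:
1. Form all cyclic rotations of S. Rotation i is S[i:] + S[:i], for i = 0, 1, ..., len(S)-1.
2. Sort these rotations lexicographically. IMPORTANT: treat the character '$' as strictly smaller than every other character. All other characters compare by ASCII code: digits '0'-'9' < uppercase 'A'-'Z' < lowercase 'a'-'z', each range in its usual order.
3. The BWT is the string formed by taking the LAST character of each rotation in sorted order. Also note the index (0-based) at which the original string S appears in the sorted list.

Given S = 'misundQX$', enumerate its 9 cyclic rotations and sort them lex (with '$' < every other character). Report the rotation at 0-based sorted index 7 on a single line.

All 9 rotations (rotation i = S[i:]+S[:i]):
  rot[0] = misundQX$
  rot[1] = isundQX$m
  rot[2] = sundQX$mi
  rot[3] = undQX$mis
  rot[4] = ndQX$misu
  rot[5] = dQX$misun
  rot[6] = QX$misund
  rot[7] = X$misundQ
  rot[8] = $misundQX
Sorted (with $ < everything):
  sorted[0] = $misundQX
  sorted[1] = QX$misund
  sorted[2] = X$misundQ
  sorted[3] = dQX$misun
  sorted[4] = isundQX$m
  sorted[5] = misundQX$
  sorted[6] = ndQX$misu
  sorted[7] = sundQX$mi
  sorted[8] = undQX$mis
sorted[7] = sundQX$mi

Answer: sundQX$mi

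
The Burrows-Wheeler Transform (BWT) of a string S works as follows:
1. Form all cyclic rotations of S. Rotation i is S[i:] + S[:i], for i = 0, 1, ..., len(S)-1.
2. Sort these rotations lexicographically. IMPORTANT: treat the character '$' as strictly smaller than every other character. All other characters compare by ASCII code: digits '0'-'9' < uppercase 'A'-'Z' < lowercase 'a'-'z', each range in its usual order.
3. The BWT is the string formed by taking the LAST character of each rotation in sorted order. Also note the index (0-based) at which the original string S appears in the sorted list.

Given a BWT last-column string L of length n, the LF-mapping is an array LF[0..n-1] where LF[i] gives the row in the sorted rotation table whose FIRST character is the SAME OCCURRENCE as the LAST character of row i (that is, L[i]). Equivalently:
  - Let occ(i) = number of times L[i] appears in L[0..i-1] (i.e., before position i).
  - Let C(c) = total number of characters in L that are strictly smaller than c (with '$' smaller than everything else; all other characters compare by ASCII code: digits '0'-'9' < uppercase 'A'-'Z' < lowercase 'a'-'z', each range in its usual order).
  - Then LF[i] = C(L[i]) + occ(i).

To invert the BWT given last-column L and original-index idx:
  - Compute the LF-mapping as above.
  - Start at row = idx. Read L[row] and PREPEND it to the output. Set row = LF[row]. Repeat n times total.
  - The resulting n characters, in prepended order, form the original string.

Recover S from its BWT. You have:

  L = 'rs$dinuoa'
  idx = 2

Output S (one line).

LF mapping: 6 7 0 2 3 4 8 5 1
Walk LF starting at row 2, prepending L[row]:
  step 1: row=2, L[2]='$', prepend. Next row=LF[2]=0
  step 2: row=0, L[0]='r', prepend. Next row=LF[0]=6
  step 3: row=6, L[6]='u', prepend. Next row=LF[6]=8
  step 4: row=8, L[8]='a', prepend. Next row=LF[8]=1
  step 5: row=1, L[1]='s', prepend. Next row=LF[1]=7
  step 6: row=7, L[7]='o', prepend. Next row=LF[7]=5
  step 7: row=5, L[5]='n', prepend. Next row=LF[5]=4
  step 8: row=4, L[4]='i', prepend. Next row=LF[4]=3
  step 9: row=3, L[3]='d', prepend. Next row=LF[3]=2
Reversed output: dinosaur$

Answer: dinosaur$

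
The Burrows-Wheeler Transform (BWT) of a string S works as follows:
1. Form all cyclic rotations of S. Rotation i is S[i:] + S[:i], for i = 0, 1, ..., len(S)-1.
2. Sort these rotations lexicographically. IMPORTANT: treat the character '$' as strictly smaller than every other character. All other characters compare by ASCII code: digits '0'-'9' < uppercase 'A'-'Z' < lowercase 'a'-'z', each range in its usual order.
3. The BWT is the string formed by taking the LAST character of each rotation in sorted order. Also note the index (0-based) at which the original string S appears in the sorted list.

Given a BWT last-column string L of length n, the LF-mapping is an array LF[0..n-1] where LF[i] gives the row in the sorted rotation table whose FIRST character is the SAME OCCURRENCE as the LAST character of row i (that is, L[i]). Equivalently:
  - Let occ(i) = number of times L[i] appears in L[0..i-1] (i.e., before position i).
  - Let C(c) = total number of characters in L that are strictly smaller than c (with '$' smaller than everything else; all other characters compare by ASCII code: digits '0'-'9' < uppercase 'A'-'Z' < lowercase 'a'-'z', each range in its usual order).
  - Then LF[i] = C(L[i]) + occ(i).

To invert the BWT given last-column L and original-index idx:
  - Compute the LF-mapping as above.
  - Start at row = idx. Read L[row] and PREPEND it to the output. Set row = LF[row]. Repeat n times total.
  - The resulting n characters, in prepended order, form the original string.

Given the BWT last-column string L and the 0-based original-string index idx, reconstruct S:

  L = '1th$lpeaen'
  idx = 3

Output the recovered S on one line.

LF mapping: 1 9 5 0 6 8 3 2 4 7
Walk LF starting at row 3, prepending L[row]:
  step 1: row=3, L[3]='$', prepend. Next row=LF[3]=0
  step 2: row=0, L[0]='1', prepend. Next row=LF[0]=1
  step 3: row=1, L[1]='t', prepend. Next row=LF[1]=9
  step 4: row=9, L[9]='n', prepend. Next row=LF[9]=7
  step 5: row=7, L[7]='a', prepend. Next row=LF[7]=2
  step 6: row=2, L[2]='h', prepend. Next row=LF[2]=5
  step 7: row=5, L[5]='p', prepend. Next row=LF[5]=8
  step 8: row=8, L[8]='e', prepend. Next row=LF[8]=4
  step 9: row=4, L[4]='l', prepend. Next row=LF[4]=6
  step 10: row=6, L[6]='e', prepend. Next row=LF[6]=3
Reversed output: elephant1$

Answer: elephant1$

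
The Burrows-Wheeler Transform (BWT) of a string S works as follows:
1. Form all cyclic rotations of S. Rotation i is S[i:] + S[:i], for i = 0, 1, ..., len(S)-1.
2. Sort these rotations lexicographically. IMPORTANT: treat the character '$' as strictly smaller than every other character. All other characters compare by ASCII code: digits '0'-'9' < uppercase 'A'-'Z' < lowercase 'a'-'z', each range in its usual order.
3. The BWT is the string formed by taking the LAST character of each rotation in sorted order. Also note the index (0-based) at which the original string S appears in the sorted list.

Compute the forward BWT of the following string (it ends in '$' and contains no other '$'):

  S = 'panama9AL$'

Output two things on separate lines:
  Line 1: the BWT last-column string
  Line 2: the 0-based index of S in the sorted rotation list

Answer: La9Amnpaa$
9

Derivation:
All 10 rotations (rotation i = S[i:]+S[:i]):
  rot[0] = panama9AL$
  rot[1] = anama9AL$p
  rot[2] = nama9AL$pa
  rot[3] = ama9AL$pan
  rot[4] = ma9AL$pana
  rot[5] = a9AL$panam
  rot[6] = 9AL$panama
  rot[7] = AL$panama9
  rot[8] = L$panama9A
  rot[9] = $panama9AL
Sorted (with $ < everything):
  sorted[0] = $panama9AL  (last char: 'L')
  sorted[1] = 9AL$panama  (last char: 'a')
  sorted[2] = AL$panama9  (last char: '9')
  sorted[3] = L$panama9A  (last char: 'A')
  sorted[4] = a9AL$panam  (last char: 'm')
  sorted[5] = ama9AL$pan  (last char: 'n')
  sorted[6] = anama9AL$p  (last char: 'p')
  sorted[7] = ma9AL$pana  (last char: 'a')
  sorted[8] = nama9AL$pa  (last char: 'a')
  sorted[9] = panama9AL$  (last char: '$')
Last column: La9Amnpaa$
Original string S is at sorted index 9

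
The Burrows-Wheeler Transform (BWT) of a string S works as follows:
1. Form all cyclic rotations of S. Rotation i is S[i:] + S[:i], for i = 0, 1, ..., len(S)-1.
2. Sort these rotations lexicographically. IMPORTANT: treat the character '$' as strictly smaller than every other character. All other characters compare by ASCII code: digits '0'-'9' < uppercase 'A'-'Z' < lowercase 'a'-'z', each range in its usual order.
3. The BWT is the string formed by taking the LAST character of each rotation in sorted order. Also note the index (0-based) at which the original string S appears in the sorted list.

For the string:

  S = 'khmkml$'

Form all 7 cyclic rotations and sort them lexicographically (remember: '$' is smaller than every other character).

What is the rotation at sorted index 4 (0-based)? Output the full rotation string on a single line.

Answer: l$khmkm

Derivation:
All 7 rotations (rotation i = S[i:]+S[:i]):
  rot[0] = khmkml$
  rot[1] = hmkml$k
  rot[2] = mkml$kh
  rot[3] = kml$khm
  rot[4] = ml$khmk
  rot[5] = l$khmkm
  rot[6] = $khmkml
Sorted (with $ < everything):
  sorted[0] = $khmkml
  sorted[1] = hmkml$k
  sorted[2] = khmkml$
  sorted[3] = kml$khm
  sorted[4] = l$khmkm
  sorted[5] = mkml$kh
  sorted[6] = ml$khmk
sorted[4] = l$khmkm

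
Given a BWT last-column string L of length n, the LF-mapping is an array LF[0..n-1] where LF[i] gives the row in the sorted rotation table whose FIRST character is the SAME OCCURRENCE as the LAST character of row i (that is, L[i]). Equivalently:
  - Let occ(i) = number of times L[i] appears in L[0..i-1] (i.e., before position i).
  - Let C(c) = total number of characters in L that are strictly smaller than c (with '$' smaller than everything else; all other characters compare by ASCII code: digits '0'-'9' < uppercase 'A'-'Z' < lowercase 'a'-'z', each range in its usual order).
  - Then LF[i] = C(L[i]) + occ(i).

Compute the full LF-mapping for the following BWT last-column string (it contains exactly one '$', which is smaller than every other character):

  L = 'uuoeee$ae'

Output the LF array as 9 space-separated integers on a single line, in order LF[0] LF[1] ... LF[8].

Answer: 7 8 6 2 3 4 0 1 5

Derivation:
Char counts: '$':1, 'a':1, 'e':4, 'o':1, 'u':2
C (first-col start): C('$')=0, C('a')=1, C('e')=2, C('o')=6, C('u')=7
L[0]='u': occ=0, LF[0]=C('u')+0=7+0=7
L[1]='u': occ=1, LF[1]=C('u')+1=7+1=8
L[2]='o': occ=0, LF[2]=C('o')+0=6+0=6
L[3]='e': occ=0, LF[3]=C('e')+0=2+0=2
L[4]='e': occ=1, LF[4]=C('e')+1=2+1=3
L[5]='e': occ=2, LF[5]=C('e')+2=2+2=4
L[6]='$': occ=0, LF[6]=C('$')+0=0+0=0
L[7]='a': occ=0, LF[7]=C('a')+0=1+0=1
L[8]='e': occ=3, LF[8]=C('e')+3=2+3=5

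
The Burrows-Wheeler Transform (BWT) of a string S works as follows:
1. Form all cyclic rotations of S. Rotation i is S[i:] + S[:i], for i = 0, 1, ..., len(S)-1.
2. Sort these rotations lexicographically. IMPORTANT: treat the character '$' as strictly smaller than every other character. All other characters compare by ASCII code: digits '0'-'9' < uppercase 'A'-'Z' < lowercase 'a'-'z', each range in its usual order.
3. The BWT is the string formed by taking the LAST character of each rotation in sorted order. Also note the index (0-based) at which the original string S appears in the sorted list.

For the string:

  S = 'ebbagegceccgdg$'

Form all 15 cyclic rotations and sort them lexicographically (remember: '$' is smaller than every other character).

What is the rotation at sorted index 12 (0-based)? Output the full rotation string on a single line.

Answer: gceccgdg$ebbage

Derivation:
All 15 rotations (rotation i = S[i:]+S[:i]):
  rot[0] = ebbagegceccgdg$
  rot[1] = bbagegceccgdg$e
  rot[2] = bagegceccgdg$eb
  rot[3] = agegceccgdg$ebb
  rot[4] = gegceccgdg$ebba
  rot[5] = egceccgdg$ebbag
  rot[6] = gceccgdg$ebbage
  rot[7] = ceccgdg$ebbageg
  rot[8] = eccgdg$ebbagegc
  rot[9] = ccgdg$ebbagegce
  rot[10] = cgdg$ebbagegcec
  rot[11] = gdg$ebbagegcecc
  rot[12] = dg$ebbagegceccg
  rot[13] = g$ebbagegceccgd
  rot[14] = $ebbagegceccgdg
Sorted (with $ < everything):
  sorted[0] = $ebbagegceccgdg
  sorted[1] = agegceccgdg$ebb
  sorted[2] = bagegceccgdg$eb
  sorted[3] = bbagegceccgdg$e
  sorted[4] = ccgdg$ebbagegce
  sorted[5] = ceccgdg$ebbageg
  sorted[6] = cgdg$ebbagegcec
  sorted[7] = dg$ebbagegceccg
  sorted[8] = ebbagegceccgdg$
  sorted[9] = eccgdg$ebbagegc
  sorted[10] = egceccgdg$ebbag
  sorted[11] = g$ebbagegceccgd
  sorted[12] = gceccgdg$ebbage
  sorted[13] = gdg$ebbagegcecc
  sorted[14] = gegceccgdg$ebba
sorted[12] = gceccgdg$ebbage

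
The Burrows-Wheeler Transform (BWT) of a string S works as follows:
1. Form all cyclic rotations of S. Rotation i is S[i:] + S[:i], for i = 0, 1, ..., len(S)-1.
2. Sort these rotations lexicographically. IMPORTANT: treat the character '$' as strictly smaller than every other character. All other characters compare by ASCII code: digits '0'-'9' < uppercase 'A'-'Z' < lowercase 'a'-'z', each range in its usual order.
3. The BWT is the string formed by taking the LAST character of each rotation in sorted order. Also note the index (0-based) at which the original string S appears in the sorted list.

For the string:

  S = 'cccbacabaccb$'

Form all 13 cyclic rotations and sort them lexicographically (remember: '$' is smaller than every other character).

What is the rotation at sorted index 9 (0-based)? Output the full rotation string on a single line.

Answer: cbacabaccb$cc

Derivation:
All 13 rotations (rotation i = S[i:]+S[:i]):
  rot[0] = cccbacabaccb$
  rot[1] = ccbacabaccb$c
  rot[2] = cbacabaccb$cc
  rot[3] = bacabaccb$ccc
  rot[4] = acabaccb$cccb
  rot[5] = cabaccb$cccba
  rot[6] = abaccb$cccbac
  rot[7] = baccb$cccbaca
  rot[8] = accb$cccbacab
  rot[9] = ccb$cccbacaba
  rot[10] = cb$cccbacabac
  rot[11] = b$cccbacabacc
  rot[12] = $cccbacabaccb
Sorted (with $ < everything):
  sorted[0] = $cccbacabaccb
  sorted[1] = abaccb$cccbac
  sorted[2] = acabaccb$cccb
  sorted[3] = accb$cccbacab
  sorted[4] = b$cccbacabacc
  sorted[5] = bacabaccb$ccc
  sorted[6] = baccb$cccbaca
  sorted[7] = cabaccb$cccba
  sorted[8] = cb$cccbacabac
  sorted[9] = cbacabaccb$cc
  sorted[10] = ccb$cccbacaba
  sorted[11] = ccbacabaccb$c
  sorted[12] = cccbacabaccb$
sorted[9] = cbacabaccb$cc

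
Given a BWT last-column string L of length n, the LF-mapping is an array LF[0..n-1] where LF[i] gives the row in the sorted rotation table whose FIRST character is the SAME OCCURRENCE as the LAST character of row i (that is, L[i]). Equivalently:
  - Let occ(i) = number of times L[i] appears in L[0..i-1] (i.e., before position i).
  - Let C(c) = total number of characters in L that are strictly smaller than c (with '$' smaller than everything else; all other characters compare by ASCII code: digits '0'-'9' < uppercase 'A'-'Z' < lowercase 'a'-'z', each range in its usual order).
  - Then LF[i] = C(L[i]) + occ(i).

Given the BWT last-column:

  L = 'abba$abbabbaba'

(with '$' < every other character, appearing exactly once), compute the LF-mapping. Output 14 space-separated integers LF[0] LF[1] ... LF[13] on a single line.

Char counts: '$':1, 'a':6, 'b':7
C (first-col start): C('$')=0, C('a')=1, C('b')=7
L[0]='a': occ=0, LF[0]=C('a')+0=1+0=1
L[1]='b': occ=0, LF[1]=C('b')+0=7+0=7
L[2]='b': occ=1, LF[2]=C('b')+1=7+1=8
L[3]='a': occ=1, LF[3]=C('a')+1=1+1=2
L[4]='$': occ=0, LF[4]=C('$')+0=0+0=0
L[5]='a': occ=2, LF[5]=C('a')+2=1+2=3
L[6]='b': occ=2, LF[6]=C('b')+2=7+2=9
L[7]='b': occ=3, LF[7]=C('b')+3=7+3=10
L[8]='a': occ=3, LF[8]=C('a')+3=1+3=4
L[9]='b': occ=4, LF[9]=C('b')+4=7+4=11
L[10]='b': occ=5, LF[10]=C('b')+5=7+5=12
L[11]='a': occ=4, LF[11]=C('a')+4=1+4=5
L[12]='b': occ=6, LF[12]=C('b')+6=7+6=13
L[13]='a': occ=5, LF[13]=C('a')+5=1+5=6

Answer: 1 7 8 2 0 3 9 10 4 11 12 5 13 6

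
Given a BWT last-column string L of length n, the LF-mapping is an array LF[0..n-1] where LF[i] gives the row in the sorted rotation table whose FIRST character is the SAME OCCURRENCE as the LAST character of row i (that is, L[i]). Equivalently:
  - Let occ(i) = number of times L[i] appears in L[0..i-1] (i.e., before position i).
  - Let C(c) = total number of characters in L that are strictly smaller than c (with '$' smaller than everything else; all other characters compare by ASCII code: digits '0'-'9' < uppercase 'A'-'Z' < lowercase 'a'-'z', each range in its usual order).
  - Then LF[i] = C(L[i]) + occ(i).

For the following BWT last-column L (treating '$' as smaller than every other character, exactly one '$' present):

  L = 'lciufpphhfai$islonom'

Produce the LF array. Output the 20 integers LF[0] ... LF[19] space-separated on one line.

Answer: 10 2 7 19 3 16 17 5 6 4 1 8 0 9 18 11 14 13 15 12

Derivation:
Char counts: '$':1, 'a':1, 'c':1, 'f':2, 'h':2, 'i':3, 'l':2, 'm':1, 'n':1, 'o':2, 'p':2, 's':1, 'u':1
C (first-col start): C('$')=0, C('a')=1, C('c')=2, C('f')=3, C('h')=5, C('i')=7, C('l')=10, C('m')=12, C('n')=13, C('o')=14, C('p')=16, C('s')=18, C('u')=19
L[0]='l': occ=0, LF[0]=C('l')+0=10+0=10
L[1]='c': occ=0, LF[1]=C('c')+0=2+0=2
L[2]='i': occ=0, LF[2]=C('i')+0=7+0=7
L[3]='u': occ=0, LF[3]=C('u')+0=19+0=19
L[4]='f': occ=0, LF[4]=C('f')+0=3+0=3
L[5]='p': occ=0, LF[5]=C('p')+0=16+0=16
L[6]='p': occ=1, LF[6]=C('p')+1=16+1=17
L[7]='h': occ=0, LF[7]=C('h')+0=5+0=5
L[8]='h': occ=1, LF[8]=C('h')+1=5+1=6
L[9]='f': occ=1, LF[9]=C('f')+1=3+1=4
L[10]='a': occ=0, LF[10]=C('a')+0=1+0=1
L[11]='i': occ=1, LF[11]=C('i')+1=7+1=8
L[12]='$': occ=0, LF[12]=C('$')+0=0+0=0
L[13]='i': occ=2, LF[13]=C('i')+2=7+2=9
L[14]='s': occ=0, LF[14]=C('s')+0=18+0=18
L[15]='l': occ=1, LF[15]=C('l')+1=10+1=11
L[16]='o': occ=0, LF[16]=C('o')+0=14+0=14
L[17]='n': occ=0, LF[17]=C('n')+0=13+0=13
L[18]='o': occ=1, LF[18]=C('o')+1=14+1=15
L[19]='m': occ=0, LF[19]=C('m')+0=12+0=12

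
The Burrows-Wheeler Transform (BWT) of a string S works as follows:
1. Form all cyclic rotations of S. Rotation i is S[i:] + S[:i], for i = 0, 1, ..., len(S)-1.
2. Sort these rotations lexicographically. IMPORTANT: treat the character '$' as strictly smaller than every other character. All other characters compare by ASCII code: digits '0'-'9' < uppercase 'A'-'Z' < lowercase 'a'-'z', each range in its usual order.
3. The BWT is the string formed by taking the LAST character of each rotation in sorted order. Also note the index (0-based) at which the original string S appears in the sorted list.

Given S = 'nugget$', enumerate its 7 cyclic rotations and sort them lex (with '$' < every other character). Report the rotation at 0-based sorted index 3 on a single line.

Answer: gget$nu

Derivation:
All 7 rotations (rotation i = S[i:]+S[:i]):
  rot[0] = nugget$
  rot[1] = ugget$n
  rot[2] = gget$nu
  rot[3] = get$nug
  rot[4] = et$nugg
  rot[5] = t$nugge
  rot[6] = $nugget
Sorted (with $ < everything):
  sorted[0] = $nugget
  sorted[1] = et$nugg
  sorted[2] = get$nug
  sorted[3] = gget$nu
  sorted[4] = nugget$
  sorted[5] = t$nugge
  sorted[6] = ugget$n
sorted[3] = gget$nu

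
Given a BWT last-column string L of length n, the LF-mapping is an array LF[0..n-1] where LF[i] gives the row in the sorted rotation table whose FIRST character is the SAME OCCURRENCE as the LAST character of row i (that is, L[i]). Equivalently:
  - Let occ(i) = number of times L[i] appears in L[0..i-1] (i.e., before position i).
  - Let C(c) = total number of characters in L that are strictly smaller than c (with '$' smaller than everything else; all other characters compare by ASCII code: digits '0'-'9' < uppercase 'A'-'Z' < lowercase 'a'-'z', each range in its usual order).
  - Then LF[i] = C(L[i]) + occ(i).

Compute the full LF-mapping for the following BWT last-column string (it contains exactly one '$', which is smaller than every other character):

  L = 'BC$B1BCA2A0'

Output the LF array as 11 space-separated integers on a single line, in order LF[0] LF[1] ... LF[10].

Answer: 6 9 0 7 2 8 10 4 3 5 1

Derivation:
Char counts: '$':1, '0':1, '1':1, '2':1, 'A':2, 'B':3, 'C':2
C (first-col start): C('$')=0, C('0')=1, C('1')=2, C('2')=3, C('A')=4, C('B')=6, C('C')=9
L[0]='B': occ=0, LF[0]=C('B')+0=6+0=6
L[1]='C': occ=0, LF[1]=C('C')+0=9+0=9
L[2]='$': occ=0, LF[2]=C('$')+0=0+0=0
L[3]='B': occ=1, LF[3]=C('B')+1=6+1=7
L[4]='1': occ=0, LF[4]=C('1')+0=2+0=2
L[5]='B': occ=2, LF[5]=C('B')+2=6+2=8
L[6]='C': occ=1, LF[6]=C('C')+1=9+1=10
L[7]='A': occ=0, LF[7]=C('A')+0=4+0=4
L[8]='2': occ=0, LF[8]=C('2')+0=3+0=3
L[9]='A': occ=1, LF[9]=C('A')+1=4+1=5
L[10]='0': occ=0, LF[10]=C('0')+0=1+0=1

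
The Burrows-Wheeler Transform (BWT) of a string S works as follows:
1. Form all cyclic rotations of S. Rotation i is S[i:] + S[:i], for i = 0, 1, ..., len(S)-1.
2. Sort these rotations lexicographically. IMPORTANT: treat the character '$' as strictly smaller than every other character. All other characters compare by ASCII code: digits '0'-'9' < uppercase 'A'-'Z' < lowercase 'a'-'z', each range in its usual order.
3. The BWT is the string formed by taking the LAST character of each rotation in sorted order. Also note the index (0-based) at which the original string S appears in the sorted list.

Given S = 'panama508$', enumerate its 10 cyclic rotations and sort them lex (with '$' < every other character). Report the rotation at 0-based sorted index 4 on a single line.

All 10 rotations (rotation i = S[i:]+S[:i]):
  rot[0] = panama508$
  rot[1] = anama508$p
  rot[2] = nama508$pa
  rot[3] = ama508$pan
  rot[4] = ma508$pana
  rot[5] = a508$panam
  rot[6] = 508$panama
  rot[7] = 08$panama5
  rot[8] = 8$panama50
  rot[9] = $panama508
Sorted (with $ < everything):
  sorted[0] = $panama508
  sorted[1] = 08$panama5
  sorted[2] = 508$panama
  sorted[3] = 8$panama50
  sorted[4] = a508$panam
  sorted[5] = ama508$pan
  sorted[6] = anama508$p
  sorted[7] = ma508$pana
  sorted[8] = nama508$pa
  sorted[9] = panama508$
sorted[4] = a508$panam

Answer: a508$panam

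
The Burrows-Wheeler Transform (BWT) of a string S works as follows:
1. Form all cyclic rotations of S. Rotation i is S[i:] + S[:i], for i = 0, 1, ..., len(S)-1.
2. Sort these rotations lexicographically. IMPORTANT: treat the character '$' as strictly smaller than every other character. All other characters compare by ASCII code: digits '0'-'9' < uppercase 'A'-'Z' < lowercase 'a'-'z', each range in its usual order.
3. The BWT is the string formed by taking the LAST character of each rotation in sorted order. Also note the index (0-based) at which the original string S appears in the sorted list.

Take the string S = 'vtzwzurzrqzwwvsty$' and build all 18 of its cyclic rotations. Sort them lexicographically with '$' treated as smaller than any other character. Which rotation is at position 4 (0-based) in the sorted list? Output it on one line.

Answer: sty$vtzwzurzrqzwwv

Derivation:
All 18 rotations (rotation i = S[i:]+S[:i]):
  rot[0] = vtzwzurzrqzwwvsty$
  rot[1] = tzwzurzrqzwwvsty$v
  rot[2] = zwzurzrqzwwvsty$vt
  rot[3] = wzurzrqzwwvsty$vtz
  rot[4] = zurzrqzwwvsty$vtzw
  rot[5] = urzrqzwwvsty$vtzwz
  rot[6] = rzrqzwwvsty$vtzwzu
  rot[7] = zrqzwwvsty$vtzwzur
  rot[8] = rqzwwvsty$vtzwzurz
  rot[9] = qzwwvsty$vtzwzurzr
  rot[10] = zwwvsty$vtzwzurzrq
  rot[11] = wwvsty$vtzwzurzrqz
  rot[12] = wvsty$vtzwzurzrqzw
  rot[13] = vsty$vtzwzurzrqzww
  rot[14] = sty$vtzwzurzrqzwwv
  rot[15] = ty$vtzwzurzrqzwwvs
  rot[16] = y$vtzwzurzrqzwwvst
  rot[17] = $vtzwzurzrqzwwvsty
Sorted (with $ < everything):
  sorted[0] = $vtzwzurzrqzwwvsty
  sorted[1] = qzwwvsty$vtzwzurzr
  sorted[2] = rqzwwvsty$vtzwzurz
  sorted[3] = rzrqzwwvsty$vtzwzu
  sorted[4] = sty$vtzwzurzrqzwwv
  sorted[5] = ty$vtzwzurzrqzwwvs
  sorted[6] = tzwzurzrqzwwvsty$v
  sorted[7] = urzrqzwwvsty$vtzwz
  sorted[8] = vsty$vtzwzurzrqzww
  sorted[9] = vtzwzurzrqzwwvsty$
  sorted[10] = wvsty$vtzwzurzrqzw
  sorted[11] = wwvsty$vtzwzurzrqz
  sorted[12] = wzurzrqzwwvsty$vtz
  sorted[13] = y$vtzwzurzrqzwwvst
  sorted[14] = zrqzwwvsty$vtzwzur
  sorted[15] = zurzrqzwwvsty$vtzw
  sorted[16] = zwwvsty$vtzwzurzrq
  sorted[17] = zwzurzrqzwwvsty$vt
sorted[4] = sty$vtzwzurzrqzwwv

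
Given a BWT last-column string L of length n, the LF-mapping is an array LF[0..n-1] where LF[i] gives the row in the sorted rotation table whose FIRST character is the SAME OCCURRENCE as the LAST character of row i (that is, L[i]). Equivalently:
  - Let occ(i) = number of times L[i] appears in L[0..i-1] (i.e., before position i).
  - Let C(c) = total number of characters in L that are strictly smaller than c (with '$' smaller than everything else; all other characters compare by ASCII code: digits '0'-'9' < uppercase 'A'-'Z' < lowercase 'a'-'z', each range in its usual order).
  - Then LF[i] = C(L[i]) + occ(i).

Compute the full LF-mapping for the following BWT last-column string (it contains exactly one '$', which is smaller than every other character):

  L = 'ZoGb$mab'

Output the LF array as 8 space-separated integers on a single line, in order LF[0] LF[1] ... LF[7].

Answer: 2 7 1 4 0 6 3 5

Derivation:
Char counts: '$':1, 'G':1, 'Z':1, 'a':1, 'b':2, 'm':1, 'o':1
C (first-col start): C('$')=0, C('G')=1, C('Z')=2, C('a')=3, C('b')=4, C('m')=6, C('o')=7
L[0]='Z': occ=0, LF[0]=C('Z')+0=2+0=2
L[1]='o': occ=0, LF[1]=C('o')+0=7+0=7
L[2]='G': occ=0, LF[2]=C('G')+0=1+0=1
L[3]='b': occ=0, LF[3]=C('b')+0=4+0=4
L[4]='$': occ=0, LF[4]=C('$')+0=0+0=0
L[5]='m': occ=0, LF[5]=C('m')+0=6+0=6
L[6]='a': occ=0, LF[6]=C('a')+0=3+0=3
L[7]='b': occ=1, LF[7]=C('b')+1=4+1=5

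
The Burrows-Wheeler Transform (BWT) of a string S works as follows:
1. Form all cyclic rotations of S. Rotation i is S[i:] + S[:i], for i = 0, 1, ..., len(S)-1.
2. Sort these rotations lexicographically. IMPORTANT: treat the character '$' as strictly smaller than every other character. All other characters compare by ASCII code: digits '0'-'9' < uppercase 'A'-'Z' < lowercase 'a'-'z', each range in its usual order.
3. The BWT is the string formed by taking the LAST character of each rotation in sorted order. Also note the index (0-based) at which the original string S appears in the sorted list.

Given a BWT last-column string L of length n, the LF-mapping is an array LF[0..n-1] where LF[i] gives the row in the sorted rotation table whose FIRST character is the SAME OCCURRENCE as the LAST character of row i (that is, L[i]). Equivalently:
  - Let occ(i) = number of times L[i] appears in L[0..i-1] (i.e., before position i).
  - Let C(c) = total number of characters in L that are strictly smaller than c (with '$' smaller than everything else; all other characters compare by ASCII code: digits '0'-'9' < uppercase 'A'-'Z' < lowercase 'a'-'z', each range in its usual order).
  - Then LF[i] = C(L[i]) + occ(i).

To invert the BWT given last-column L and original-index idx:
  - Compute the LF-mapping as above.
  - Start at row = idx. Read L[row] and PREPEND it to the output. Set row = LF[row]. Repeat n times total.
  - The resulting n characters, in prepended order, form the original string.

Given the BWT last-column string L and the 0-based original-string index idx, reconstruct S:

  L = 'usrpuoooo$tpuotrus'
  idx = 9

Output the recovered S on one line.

LF mapping: 14 10 8 6 15 1 2 3 4 0 12 7 16 5 13 9 17 11
Walk LF starting at row 9, prepending L[row]:
  step 1: row=9, L[9]='$', prepend. Next row=LF[9]=0
  step 2: row=0, L[0]='u', prepend. Next row=LF[0]=14
  step 3: row=14, L[14]='t', prepend. Next row=LF[14]=13
  step 4: row=13, L[13]='o', prepend. Next row=LF[13]=5
  step 5: row=5, L[5]='o', prepend. Next row=LF[5]=1
  step 6: row=1, L[1]='s', prepend. Next row=LF[1]=10
  step 7: row=10, L[10]='t', prepend. Next row=LF[10]=12
  step 8: row=12, L[12]='u', prepend. Next row=LF[12]=16
  step 9: row=16, L[16]='u', prepend. Next row=LF[16]=17
  step 10: row=17, L[17]='s', prepend. Next row=LF[17]=11
  step 11: row=11, L[11]='p', prepend. Next row=LF[11]=7
  step 12: row=7, L[7]='o', prepend. Next row=LF[7]=3
  step 13: row=3, L[3]='p', prepend. Next row=LF[3]=6
  step 14: row=6, L[6]='o', prepend. Next row=LF[6]=2
  step 15: row=2, L[2]='r', prepend. Next row=LF[2]=8
  step 16: row=8, L[8]='o', prepend. Next row=LF[8]=4
  step 17: row=4, L[4]='u', prepend. Next row=LF[4]=15
  step 18: row=15, L[15]='r', prepend. Next row=LF[15]=9
Reversed output: ruoropopsuutsootu$

Answer: ruoropopsuutsootu$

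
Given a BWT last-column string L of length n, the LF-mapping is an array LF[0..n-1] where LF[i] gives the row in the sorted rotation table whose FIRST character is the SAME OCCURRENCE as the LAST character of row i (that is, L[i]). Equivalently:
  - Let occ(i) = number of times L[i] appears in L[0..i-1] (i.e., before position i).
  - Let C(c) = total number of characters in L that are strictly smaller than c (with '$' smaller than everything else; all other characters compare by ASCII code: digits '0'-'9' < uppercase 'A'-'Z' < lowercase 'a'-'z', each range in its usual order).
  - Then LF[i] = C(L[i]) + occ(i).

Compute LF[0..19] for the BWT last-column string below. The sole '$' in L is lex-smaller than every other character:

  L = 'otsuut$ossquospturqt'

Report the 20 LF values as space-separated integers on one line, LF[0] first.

Answer: 1 12 8 16 17 13 0 2 9 10 5 18 3 11 4 14 19 7 6 15

Derivation:
Char counts: '$':1, 'o':3, 'p':1, 'q':2, 'r':1, 's':4, 't':4, 'u':4
C (first-col start): C('$')=0, C('o')=1, C('p')=4, C('q')=5, C('r')=7, C('s')=8, C('t')=12, C('u')=16
L[0]='o': occ=0, LF[0]=C('o')+0=1+0=1
L[1]='t': occ=0, LF[1]=C('t')+0=12+0=12
L[2]='s': occ=0, LF[2]=C('s')+0=8+0=8
L[3]='u': occ=0, LF[3]=C('u')+0=16+0=16
L[4]='u': occ=1, LF[4]=C('u')+1=16+1=17
L[5]='t': occ=1, LF[5]=C('t')+1=12+1=13
L[6]='$': occ=0, LF[6]=C('$')+0=0+0=0
L[7]='o': occ=1, LF[7]=C('o')+1=1+1=2
L[8]='s': occ=1, LF[8]=C('s')+1=8+1=9
L[9]='s': occ=2, LF[9]=C('s')+2=8+2=10
L[10]='q': occ=0, LF[10]=C('q')+0=5+0=5
L[11]='u': occ=2, LF[11]=C('u')+2=16+2=18
L[12]='o': occ=2, LF[12]=C('o')+2=1+2=3
L[13]='s': occ=3, LF[13]=C('s')+3=8+3=11
L[14]='p': occ=0, LF[14]=C('p')+0=4+0=4
L[15]='t': occ=2, LF[15]=C('t')+2=12+2=14
L[16]='u': occ=3, LF[16]=C('u')+3=16+3=19
L[17]='r': occ=0, LF[17]=C('r')+0=7+0=7
L[18]='q': occ=1, LF[18]=C('q')+1=5+1=6
L[19]='t': occ=3, LF[19]=C('t')+3=12+3=15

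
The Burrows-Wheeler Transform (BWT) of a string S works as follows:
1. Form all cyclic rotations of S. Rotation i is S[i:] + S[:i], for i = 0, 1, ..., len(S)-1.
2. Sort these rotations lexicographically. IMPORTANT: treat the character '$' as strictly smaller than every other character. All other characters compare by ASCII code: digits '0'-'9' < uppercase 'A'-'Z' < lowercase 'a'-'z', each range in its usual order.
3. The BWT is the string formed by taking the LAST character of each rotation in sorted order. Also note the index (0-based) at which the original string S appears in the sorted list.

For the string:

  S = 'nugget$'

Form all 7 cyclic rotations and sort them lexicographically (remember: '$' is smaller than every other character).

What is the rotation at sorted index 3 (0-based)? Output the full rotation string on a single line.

Answer: gget$nu

Derivation:
All 7 rotations (rotation i = S[i:]+S[:i]):
  rot[0] = nugget$
  rot[1] = ugget$n
  rot[2] = gget$nu
  rot[3] = get$nug
  rot[4] = et$nugg
  rot[5] = t$nugge
  rot[6] = $nugget
Sorted (with $ < everything):
  sorted[0] = $nugget
  sorted[1] = et$nugg
  sorted[2] = get$nug
  sorted[3] = gget$nu
  sorted[4] = nugget$
  sorted[5] = t$nugge
  sorted[6] = ugget$n
sorted[3] = gget$nu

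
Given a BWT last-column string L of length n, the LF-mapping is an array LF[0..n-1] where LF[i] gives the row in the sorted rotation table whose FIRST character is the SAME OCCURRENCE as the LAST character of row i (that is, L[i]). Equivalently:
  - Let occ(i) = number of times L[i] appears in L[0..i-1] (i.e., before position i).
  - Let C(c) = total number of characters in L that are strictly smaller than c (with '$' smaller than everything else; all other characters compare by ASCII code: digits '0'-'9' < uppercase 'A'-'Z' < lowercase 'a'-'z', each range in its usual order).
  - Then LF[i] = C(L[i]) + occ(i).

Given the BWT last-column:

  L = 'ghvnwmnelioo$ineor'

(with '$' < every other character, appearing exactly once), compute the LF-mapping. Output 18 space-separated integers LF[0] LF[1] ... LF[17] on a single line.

Char counts: '$':1, 'e':2, 'g':1, 'h':1, 'i':2, 'l':1, 'm':1, 'n':3, 'o':3, 'r':1, 'v':1, 'w':1
C (first-col start): C('$')=0, C('e')=1, C('g')=3, C('h')=4, C('i')=5, C('l')=7, C('m')=8, C('n')=9, C('o')=12, C('r')=15, C('v')=16, C('w')=17
L[0]='g': occ=0, LF[0]=C('g')+0=3+0=3
L[1]='h': occ=0, LF[1]=C('h')+0=4+0=4
L[2]='v': occ=0, LF[2]=C('v')+0=16+0=16
L[3]='n': occ=0, LF[3]=C('n')+0=9+0=9
L[4]='w': occ=0, LF[4]=C('w')+0=17+0=17
L[5]='m': occ=0, LF[5]=C('m')+0=8+0=8
L[6]='n': occ=1, LF[6]=C('n')+1=9+1=10
L[7]='e': occ=0, LF[7]=C('e')+0=1+0=1
L[8]='l': occ=0, LF[8]=C('l')+0=7+0=7
L[9]='i': occ=0, LF[9]=C('i')+0=5+0=5
L[10]='o': occ=0, LF[10]=C('o')+0=12+0=12
L[11]='o': occ=1, LF[11]=C('o')+1=12+1=13
L[12]='$': occ=0, LF[12]=C('$')+0=0+0=0
L[13]='i': occ=1, LF[13]=C('i')+1=5+1=6
L[14]='n': occ=2, LF[14]=C('n')+2=9+2=11
L[15]='e': occ=1, LF[15]=C('e')+1=1+1=2
L[16]='o': occ=2, LF[16]=C('o')+2=12+2=14
L[17]='r': occ=0, LF[17]=C('r')+0=15+0=15

Answer: 3 4 16 9 17 8 10 1 7 5 12 13 0 6 11 2 14 15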